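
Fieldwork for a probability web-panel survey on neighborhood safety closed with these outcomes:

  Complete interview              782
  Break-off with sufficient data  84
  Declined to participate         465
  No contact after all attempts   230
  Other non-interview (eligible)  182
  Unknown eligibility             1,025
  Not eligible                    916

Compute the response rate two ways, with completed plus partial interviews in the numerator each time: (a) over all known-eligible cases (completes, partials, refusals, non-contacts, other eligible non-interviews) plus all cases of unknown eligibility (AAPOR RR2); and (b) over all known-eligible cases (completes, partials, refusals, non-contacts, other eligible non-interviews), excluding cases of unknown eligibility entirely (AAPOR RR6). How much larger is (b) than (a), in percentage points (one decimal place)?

18.4

Top = 782 + 84 = 866
Base = 782 + 84 + 465 + 230 + 182 + 1025 = 2768
RR2 = 866 / 2768 = 0.3129
Base = 782 + 84 + 465 + 230 + 182 = 1743
RR6 = 866 / 1743 = 0.4968
Difference = 49.68 − 31.29 = 18.39 percentage points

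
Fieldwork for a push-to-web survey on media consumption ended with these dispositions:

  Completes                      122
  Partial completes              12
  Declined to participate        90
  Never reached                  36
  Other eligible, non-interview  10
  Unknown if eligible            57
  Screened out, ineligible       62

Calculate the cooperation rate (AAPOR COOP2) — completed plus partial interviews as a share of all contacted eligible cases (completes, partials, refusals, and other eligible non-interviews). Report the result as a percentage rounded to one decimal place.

57.3%

Numerator: 122 + 12 = 134
Denominator: 122 + 12 + 90 + 10 = 234
COOP2 = 134 / 234 = 0.5726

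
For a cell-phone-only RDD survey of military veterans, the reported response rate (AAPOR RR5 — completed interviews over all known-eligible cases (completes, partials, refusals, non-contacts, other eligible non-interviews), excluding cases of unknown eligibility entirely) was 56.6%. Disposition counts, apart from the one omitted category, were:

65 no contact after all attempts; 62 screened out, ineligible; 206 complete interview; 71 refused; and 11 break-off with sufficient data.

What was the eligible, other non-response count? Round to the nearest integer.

11

RR5 = 206 / D = 0.566
D = 206 / 0.566 = 364.0
Rest of base = 353
eligible, other non-response = 364.0 − 353 ≈ 11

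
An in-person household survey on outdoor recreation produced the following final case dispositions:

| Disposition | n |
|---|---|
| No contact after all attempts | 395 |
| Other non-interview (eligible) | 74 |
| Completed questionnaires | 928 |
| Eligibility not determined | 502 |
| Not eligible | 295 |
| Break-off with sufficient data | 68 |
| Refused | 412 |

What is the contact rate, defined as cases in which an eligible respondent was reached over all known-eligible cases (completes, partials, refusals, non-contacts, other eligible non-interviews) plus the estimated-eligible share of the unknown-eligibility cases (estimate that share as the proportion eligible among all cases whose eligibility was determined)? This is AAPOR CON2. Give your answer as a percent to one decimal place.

Numerator = 928 + 68 + 412 + 74 = 1482
Determined eligible = 928 + 68 + 412 + 395 + 74 = 1877
e = 1877 / (1877 + 295) = 1877 / 2172 = 0.8642
e × U = 0.8642 × 502 = 433.83
Base = 1877 + 433.83 = 2310.83
CON2 = 1482 / 2310.83 = 0.6413

64.1%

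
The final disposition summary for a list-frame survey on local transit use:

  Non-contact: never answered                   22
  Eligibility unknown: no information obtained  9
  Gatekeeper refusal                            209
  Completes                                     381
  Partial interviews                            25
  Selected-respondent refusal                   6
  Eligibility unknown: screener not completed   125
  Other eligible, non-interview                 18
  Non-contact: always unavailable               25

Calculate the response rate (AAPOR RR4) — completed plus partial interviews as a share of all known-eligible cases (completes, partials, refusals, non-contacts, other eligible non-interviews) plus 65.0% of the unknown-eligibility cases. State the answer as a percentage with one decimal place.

52.5%

Refusals = 209 + 6 = 215
No contact after all attempts = 22 + 25 = 47
Undetermined eligibility = 125 + 9 = 134
Num: 381 + 25 = 406
Known eligible: 381 + 25 + 215 + 47 + 18 = 686
Eligible share of unknowns: 0.6500 × 134 = 87.10
Denom: 686 + 87.10 = 773.10
RR4 = 406 / 773.10 = 0.5252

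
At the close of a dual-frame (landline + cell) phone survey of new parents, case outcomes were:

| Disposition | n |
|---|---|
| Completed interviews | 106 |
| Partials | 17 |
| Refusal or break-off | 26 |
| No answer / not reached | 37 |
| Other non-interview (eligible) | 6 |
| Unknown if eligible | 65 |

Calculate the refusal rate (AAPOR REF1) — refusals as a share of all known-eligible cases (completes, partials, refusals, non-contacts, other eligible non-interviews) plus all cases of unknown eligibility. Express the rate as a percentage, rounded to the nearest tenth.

10.1%

Top: 26
Base: 106 + 17 + 26 + 37 + 6 + 65 = 257
REF1 = 26 / 257 = 0.1012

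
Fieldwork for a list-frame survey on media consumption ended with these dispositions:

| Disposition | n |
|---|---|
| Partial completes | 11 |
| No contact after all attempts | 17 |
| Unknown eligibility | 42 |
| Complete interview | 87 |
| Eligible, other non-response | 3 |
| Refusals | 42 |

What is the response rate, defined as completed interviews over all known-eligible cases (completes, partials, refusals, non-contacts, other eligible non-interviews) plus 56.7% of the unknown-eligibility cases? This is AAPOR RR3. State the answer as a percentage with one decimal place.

Num: 87
Known eligible: 87 + 11 + 42 + 17 + 3 = 160
Eligible share of unknowns: 0.5670 × 42 = 23.81
Base: 160 + 23.81 = 183.81
RR3 = 87 / 183.81 = 0.4733

47.3%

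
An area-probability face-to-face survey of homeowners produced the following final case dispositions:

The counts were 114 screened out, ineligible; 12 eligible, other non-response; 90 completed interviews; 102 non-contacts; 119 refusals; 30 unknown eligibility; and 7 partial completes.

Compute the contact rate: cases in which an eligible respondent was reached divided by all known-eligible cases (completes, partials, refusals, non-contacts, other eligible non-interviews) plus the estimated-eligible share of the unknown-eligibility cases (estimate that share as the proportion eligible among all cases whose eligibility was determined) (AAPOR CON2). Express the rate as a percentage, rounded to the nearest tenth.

Numerator = 90 + 7 + 119 + 12 = 228
Determined eligible = 90 + 7 + 119 + 102 + 12 = 330
e = 330 / (330 + 114) = 330 / 444 = 0.7432
Estimated eligible among unknowns = 0.7432 × 30 = 22.30
Base = 330 + 22.30 = 352.30
CON2 = 228 / 352.30 = 0.6472

64.7%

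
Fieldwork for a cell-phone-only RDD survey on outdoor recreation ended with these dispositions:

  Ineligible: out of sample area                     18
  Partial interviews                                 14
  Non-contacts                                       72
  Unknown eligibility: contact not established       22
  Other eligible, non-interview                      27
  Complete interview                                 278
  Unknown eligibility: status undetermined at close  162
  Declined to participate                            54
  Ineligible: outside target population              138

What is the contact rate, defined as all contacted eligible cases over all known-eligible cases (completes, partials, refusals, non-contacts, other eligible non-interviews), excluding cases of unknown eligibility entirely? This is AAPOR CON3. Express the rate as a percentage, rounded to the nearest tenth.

Unknown eligibility = 22 + 162 = 184
Not eligible = 138 + 18 = 156
Numerator = 278 + 14 + 54 + 27 = 373
Base = 278 + 14 + 54 + 72 + 27 = 445
CON3 = 373 / 445 = 0.8382

83.8%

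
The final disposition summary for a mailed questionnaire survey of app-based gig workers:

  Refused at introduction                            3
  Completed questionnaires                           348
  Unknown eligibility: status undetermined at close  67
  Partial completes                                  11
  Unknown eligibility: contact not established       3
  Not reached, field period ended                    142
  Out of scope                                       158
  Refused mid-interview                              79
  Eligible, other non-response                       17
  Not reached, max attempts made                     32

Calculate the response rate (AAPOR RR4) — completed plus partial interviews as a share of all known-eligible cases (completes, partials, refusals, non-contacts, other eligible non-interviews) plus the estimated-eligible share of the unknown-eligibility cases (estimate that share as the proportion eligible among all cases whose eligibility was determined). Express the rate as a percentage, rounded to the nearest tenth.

52.2%

Refused = 3 + 79 = 82
No contact after all attempts = 142 + 32 = 174
Undetermined eligibility = 3 + 67 = 70
Numerator = 348 + 11 = 359
Determined eligible = 348 + 11 + 82 + 174 + 17 = 632
e = 632 / (632 + 158) = 632 / 790 = 0.8000
Eligible share of unknowns = 0.8000 × 70 = 56.00
Base = 632 + 56.00 = 688.00
RR4 = 359 / 688.00 = 0.5218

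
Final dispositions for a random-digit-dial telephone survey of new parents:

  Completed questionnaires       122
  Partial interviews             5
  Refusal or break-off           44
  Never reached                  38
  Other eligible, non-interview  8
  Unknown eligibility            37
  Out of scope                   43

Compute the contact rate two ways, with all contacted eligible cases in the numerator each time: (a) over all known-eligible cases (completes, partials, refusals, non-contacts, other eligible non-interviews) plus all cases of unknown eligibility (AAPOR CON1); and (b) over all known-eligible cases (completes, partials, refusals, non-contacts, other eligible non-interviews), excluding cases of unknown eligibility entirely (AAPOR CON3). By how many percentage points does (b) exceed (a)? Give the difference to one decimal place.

12.0

Numerator = 122 + 5 + 44 + 8 = 179
Denom = 122 + 5 + 44 + 38 + 8 + 37 = 254
CON1 = 179 / 254 = 0.7047
Denom = 122 + 5 + 44 + 38 + 8 = 217
CON3 = 179 / 217 = 0.8249
Difference = 82.49 − 70.47 = 12.02 percentage points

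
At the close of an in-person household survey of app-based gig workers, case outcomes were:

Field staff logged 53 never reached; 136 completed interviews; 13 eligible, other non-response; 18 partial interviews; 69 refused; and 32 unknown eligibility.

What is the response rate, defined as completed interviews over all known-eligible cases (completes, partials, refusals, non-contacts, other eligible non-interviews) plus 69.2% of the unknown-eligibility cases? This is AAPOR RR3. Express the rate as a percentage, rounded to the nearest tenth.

43.7%

Num: 136
Eligible (known): 136 + 18 + 69 + 53 + 13 = 289
Estimated eligible among unknowns: 0.6920 × 32 = 22.14
Denominator: 289 + 22.14 = 311.14
RR3 = 136 / 311.14 = 0.4371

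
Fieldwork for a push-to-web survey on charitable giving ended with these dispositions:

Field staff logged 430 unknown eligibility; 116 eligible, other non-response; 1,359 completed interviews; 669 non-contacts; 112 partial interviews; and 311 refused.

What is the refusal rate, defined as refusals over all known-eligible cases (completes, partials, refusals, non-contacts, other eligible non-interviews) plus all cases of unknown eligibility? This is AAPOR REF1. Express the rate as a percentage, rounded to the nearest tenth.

Num = 311
Denom = 1359 + 112 + 311 + 669 + 116 + 430 = 2997
REF1 = 311 / 2997 = 0.1038

10.4%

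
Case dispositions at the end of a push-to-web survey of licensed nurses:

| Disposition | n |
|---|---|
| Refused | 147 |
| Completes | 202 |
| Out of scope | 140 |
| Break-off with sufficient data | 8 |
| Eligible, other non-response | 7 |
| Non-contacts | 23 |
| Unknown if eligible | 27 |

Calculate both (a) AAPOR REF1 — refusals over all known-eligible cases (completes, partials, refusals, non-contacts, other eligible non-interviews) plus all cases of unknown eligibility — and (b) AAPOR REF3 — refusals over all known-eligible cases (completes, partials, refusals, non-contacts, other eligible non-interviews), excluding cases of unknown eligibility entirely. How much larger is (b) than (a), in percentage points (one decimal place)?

2.5

Num → 147
Denom → 202 + 8 + 147 + 23 + 7 + 27 = 414
REF1 = 147 / 414 = 0.3551
Denom → 202 + 8 + 147 + 23 + 7 = 387
REF3 = 147 / 387 = 0.3798
Difference = 37.98 − 35.51 = 2.47 percentage points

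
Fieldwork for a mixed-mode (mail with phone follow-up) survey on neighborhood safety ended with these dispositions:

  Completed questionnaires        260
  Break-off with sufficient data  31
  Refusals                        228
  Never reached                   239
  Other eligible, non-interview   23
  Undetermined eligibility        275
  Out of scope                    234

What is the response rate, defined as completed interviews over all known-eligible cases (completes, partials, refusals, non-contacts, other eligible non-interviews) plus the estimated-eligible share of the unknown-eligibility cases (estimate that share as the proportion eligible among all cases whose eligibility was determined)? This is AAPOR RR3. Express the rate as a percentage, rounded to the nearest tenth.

Numerator = 260
Eligible (known) = 260 + 31 + 228 + 239 + 23 = 781
e = 781 / (781 + 234) = 781 / 1015 = 0.7695
Estimated eligible among unknowns = 0.7695 × 275 = 211.61
Denom = 781 + 211.61 = 992.61
RR3 = 260 / 992.61 = 0.2619

26.2%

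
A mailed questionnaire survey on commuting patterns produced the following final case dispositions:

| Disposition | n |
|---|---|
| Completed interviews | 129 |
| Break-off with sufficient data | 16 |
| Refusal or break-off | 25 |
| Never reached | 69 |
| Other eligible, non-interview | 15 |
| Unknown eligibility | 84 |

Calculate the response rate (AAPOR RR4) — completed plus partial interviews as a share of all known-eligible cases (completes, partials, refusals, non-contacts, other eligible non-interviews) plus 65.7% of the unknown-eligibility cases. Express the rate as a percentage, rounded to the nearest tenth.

46.9%

Top: 129 + 16 = 145
Known eligible: 129 + 16 + 25 + 69 + 15 = 254
Eligible share of unknowns: 0.6570 × 84 = 55.19
Denom: 254 + 55.19 = 309.19
RR4 = 145 / 309.19 = 0.4690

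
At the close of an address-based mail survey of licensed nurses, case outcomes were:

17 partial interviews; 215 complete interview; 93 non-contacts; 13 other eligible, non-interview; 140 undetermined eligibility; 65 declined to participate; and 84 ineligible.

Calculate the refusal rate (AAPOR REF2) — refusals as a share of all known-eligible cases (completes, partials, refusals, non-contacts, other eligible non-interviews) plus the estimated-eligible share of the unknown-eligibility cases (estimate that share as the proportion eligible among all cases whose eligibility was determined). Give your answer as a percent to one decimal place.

12.5%

Top → 65
Determined eligible → 215 + 17 + 65 + 93 + 13 = 403
e = 403 / (403 + 84) = 403 / 487 = 0.8275
Eligible share of unknowns → 0.8275 × 140 = 115.85
Denom → 403 + 115.85 = 518.85
REF2 = 65 / 518.85 = 0.1253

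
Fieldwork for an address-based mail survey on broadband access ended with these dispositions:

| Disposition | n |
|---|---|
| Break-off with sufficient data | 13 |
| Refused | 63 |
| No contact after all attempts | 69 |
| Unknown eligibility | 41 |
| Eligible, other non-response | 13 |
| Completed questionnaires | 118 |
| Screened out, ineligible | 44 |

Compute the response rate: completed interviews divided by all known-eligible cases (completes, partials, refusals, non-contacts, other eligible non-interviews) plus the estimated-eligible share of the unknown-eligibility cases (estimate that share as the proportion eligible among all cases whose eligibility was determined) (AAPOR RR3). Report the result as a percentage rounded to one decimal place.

Num: 118
Known eligible: 118 + 13 + 63 + 69 + 13 = 276
e = 276 / (276 + 44) = 276 / 320 = 0.8625
Eligible share of unknowns: 0.8625 × 41 = 35.36
Base: 276 + 35.36 = 311.36
RR3 = 118 / 311.36 = 0.3790

37.9%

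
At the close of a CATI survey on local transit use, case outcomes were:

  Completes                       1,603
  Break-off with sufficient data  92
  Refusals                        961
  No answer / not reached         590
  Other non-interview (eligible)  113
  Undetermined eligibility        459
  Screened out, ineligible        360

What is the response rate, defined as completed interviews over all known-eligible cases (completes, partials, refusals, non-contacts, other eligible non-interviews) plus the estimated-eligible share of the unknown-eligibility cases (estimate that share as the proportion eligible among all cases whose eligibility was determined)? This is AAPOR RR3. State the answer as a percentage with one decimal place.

42.5%

Numerator: 1603
Determined eligible: 1603 + 92 + 961 + 590 + 113 = 3359
e = 3359 / (3359 + 360) = 3359 / 3719 = 0.9032
e × U: 0.9032 × 459 = 414.57
Denom: 3359 + 414.57 = 3773.57
RR3 = 1603 / 3773.57 = 0.4248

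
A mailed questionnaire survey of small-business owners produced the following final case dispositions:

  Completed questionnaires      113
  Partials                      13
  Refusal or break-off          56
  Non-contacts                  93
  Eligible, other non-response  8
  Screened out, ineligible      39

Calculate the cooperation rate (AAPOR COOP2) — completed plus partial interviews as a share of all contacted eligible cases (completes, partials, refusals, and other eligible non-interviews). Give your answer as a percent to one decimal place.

66.3%

Numerator → 113 + 13 = 126
Base → 113 + 13 + 56 + 8 = 190
COOP2 = 126 / 190 = 0.6632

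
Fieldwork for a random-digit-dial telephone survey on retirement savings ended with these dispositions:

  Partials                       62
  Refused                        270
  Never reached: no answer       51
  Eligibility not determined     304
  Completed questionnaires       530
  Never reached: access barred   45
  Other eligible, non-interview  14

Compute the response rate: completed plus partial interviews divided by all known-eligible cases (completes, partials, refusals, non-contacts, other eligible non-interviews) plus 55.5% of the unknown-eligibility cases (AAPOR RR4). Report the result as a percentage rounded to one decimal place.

51.9%

Never reached = 51 + 45 = 96
Top = 530 + 62 = 592
Determined eligible = 530 + 62 + 270 + 96 + 14 = 972
e × U = 0.5550 × 304 = 168.72
Denom = 972 + 168.72 = 1140.72
RR4 = 592 / 1140.72 = 0.5190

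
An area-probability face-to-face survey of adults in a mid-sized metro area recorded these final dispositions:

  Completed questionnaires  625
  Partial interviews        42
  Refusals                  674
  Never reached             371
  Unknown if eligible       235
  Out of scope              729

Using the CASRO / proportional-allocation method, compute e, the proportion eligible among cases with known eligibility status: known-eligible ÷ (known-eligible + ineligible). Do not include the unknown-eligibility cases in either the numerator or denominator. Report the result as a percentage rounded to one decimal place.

Eligible (known) = 625 + 42 + 674 + 371 = 1712
e = 1712 / (1712 + 729) = 1712 / 2441 = 0.7014

70.1%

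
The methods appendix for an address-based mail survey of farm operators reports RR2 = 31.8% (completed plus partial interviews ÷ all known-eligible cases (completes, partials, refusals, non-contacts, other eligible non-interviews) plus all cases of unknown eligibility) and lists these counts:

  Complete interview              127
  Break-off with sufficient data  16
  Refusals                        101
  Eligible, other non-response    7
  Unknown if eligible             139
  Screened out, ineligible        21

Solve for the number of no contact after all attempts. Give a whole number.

60

Numerator → 127 + 16 = 143
RR2 = 143 / D = 0.318
D = 143 / 0.318 = 449.7
Rest of base = 390
no contact after all attempts = 449.7 − 390 ≈ 60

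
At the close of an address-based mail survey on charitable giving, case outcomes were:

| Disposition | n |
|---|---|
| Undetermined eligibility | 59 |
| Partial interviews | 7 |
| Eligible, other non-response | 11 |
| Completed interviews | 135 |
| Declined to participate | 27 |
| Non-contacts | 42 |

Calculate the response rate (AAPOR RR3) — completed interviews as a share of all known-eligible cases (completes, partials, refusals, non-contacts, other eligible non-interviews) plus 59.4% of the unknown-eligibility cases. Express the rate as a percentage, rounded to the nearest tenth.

52.5%

Num → 135
Eligible (known) → 135 + 7 + 27 + 42 + 11 = 222
Estimated eligible among unknowns → 0.5940 × 59 = 35.05
Denom → 222 + 35.05 = 257.05
RR3 = 135 / 257.05 = 0.5252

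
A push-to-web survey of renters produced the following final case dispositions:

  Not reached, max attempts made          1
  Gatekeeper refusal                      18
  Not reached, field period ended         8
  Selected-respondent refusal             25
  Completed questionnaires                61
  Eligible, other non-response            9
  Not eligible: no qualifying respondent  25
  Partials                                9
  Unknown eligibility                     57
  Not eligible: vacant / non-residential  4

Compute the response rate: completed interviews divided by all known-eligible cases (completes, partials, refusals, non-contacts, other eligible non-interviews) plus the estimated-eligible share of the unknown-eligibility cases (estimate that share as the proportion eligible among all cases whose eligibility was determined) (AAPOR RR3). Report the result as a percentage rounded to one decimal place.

Refusal or break-off = 18 + 25 = 43
No answer / not reached = 8 + 1 = 9
Screened out, ineligible = 25 + 4 = 29
Top: 61
Determined eligible: 61 + 9 + 43 + 9 + 9 = 131
e = 131 / (131 + 29) = 131 / 160 = 0.8187
Eligible share of unknowns: 0.8187 × 57 = 46.67
Denominator: 131 + 46.67 = 177.67
RR3 = 61 / 177.67 = 0.3433

34.3%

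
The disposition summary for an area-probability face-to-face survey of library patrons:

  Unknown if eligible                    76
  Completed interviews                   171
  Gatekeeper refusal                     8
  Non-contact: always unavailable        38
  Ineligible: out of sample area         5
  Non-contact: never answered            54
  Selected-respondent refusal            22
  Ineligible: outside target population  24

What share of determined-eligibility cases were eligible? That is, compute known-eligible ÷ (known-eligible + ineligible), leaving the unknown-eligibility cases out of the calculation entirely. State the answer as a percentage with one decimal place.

91.0%

Refusals = 8 + 22 = 30
Non-contacts = 54 + 38 = 92
Not eligible = 24 + 5 = 29
Eligible (known) = 171 + 30 + 92 = 293
e = 293 / (293 + 29) = 293 / 322 = 0.9099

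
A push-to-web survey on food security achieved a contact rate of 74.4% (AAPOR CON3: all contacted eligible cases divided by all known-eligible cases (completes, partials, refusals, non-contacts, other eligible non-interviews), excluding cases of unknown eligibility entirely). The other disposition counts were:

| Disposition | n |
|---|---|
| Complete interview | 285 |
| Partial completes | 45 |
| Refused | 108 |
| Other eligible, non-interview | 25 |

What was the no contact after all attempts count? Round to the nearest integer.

Numerator → 285 + 45 + 108 + 25 = 463
CON3 = 463 / D = 0.744
D = 463 / 0.744 = 622.3
Rest of base = 463
no contact after all attempts = 622.3 − 463 ≈ 159

159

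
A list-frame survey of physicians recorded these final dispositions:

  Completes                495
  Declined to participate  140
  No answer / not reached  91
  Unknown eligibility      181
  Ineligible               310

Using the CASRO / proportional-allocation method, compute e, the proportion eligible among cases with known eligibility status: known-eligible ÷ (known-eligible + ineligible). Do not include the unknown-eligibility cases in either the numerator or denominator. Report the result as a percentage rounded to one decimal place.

Known eligible: 495 + 140 + 91 = 726
e = 726 / (726 + 310) = 726 / 1036 = 0.7008

70.1%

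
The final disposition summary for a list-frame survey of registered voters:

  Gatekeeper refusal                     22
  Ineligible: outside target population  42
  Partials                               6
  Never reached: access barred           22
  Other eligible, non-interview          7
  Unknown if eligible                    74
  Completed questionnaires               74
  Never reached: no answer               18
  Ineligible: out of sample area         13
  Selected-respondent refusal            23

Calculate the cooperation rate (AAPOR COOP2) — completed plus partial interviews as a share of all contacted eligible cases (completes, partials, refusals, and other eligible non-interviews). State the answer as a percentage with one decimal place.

Refusals = 22 + 23 = 45
Non-contacts = 18 + 22 = 40
Ineligible = 42 + 13 = 55
Top → 74 + 6 = 80
Base → 74 + 6 + 45 + 7 = 132
COOP2 = 80 / 132 = 0.6061

60.6%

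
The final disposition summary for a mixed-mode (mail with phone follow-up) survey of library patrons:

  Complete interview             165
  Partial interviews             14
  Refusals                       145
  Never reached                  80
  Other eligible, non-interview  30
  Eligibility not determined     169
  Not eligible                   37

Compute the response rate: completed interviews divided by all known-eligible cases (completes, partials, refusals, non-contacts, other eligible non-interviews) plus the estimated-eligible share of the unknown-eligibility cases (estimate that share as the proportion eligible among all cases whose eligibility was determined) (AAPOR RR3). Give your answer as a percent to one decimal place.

28.0%

Top = 165
Determined eligible = 165 + 14 + 145 + 80 + 30 = 434
e = 434 / (434 + 37) = 434 / 471 = 0.9214
Eligible share of unknowns = 0.9214 × 169 = 155.72
Base = 434 + 155.72 = 589.72
RR3 = 165 / 589.72 = 0.2798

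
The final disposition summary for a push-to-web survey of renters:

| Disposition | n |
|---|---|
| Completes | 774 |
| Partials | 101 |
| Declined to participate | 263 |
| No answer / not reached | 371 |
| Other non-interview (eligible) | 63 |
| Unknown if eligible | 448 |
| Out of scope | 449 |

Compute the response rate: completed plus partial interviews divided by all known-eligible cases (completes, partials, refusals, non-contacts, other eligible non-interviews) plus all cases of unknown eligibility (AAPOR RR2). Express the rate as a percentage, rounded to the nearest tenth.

Num = 774 + 101 = 875
Base = 774 + 101 + 263 + 371 + 63 + 448 = 2020
RR2 = 875 / 2020 = 0.4332

43.3%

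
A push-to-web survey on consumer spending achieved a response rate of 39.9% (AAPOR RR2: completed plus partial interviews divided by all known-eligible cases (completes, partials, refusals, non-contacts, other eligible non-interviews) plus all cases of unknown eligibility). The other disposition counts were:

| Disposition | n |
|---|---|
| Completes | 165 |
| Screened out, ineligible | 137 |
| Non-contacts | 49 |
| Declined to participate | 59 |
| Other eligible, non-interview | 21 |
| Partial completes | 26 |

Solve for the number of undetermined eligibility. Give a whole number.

159

Numerator → 165 + 26 = 191
RR2 = 191 / D = 0.399
D = 191 / 0.399 = 478.7
Remaining denominator categories sum to 320
undetermined eligibility = 478.7 − 320 ≈ 159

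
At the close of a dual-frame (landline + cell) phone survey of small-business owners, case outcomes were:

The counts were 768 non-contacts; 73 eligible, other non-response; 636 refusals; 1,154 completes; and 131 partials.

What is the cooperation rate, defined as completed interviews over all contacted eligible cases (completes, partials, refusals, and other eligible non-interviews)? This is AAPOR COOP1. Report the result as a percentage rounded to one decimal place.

Num = 1154
Denominator = 1154 + 131 + 636 + 73 = 1994
COOP1 = 1154 / 1994 = 0.5787

57.9%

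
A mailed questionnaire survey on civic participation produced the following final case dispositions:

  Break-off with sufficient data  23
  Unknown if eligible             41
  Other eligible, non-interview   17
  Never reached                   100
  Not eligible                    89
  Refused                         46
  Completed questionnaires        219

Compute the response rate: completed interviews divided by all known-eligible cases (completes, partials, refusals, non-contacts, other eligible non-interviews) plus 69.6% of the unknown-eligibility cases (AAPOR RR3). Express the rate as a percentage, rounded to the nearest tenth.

Top: 219
Known eligible: 219 + 23 + 46 + 100 + 17 = 405
e × U: 0.6960 × 41 = 28.54
Denominator: 405 + 28.54 = 433.54
RR3 = 219 / 433.54 = 0.5051

50.5%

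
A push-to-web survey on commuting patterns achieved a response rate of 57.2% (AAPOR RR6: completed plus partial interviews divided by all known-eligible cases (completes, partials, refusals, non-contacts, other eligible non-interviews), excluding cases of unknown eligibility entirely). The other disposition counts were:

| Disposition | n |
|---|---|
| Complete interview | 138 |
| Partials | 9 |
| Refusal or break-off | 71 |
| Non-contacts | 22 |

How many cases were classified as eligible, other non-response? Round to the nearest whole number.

Top: 138 + 9 = 147
RR6 = 147 / D = 0.572
D = 147 / 0.572 = 257.0
Rest of base = 240
eligible, other non-response = 257.0 − 240 ≈ 17

17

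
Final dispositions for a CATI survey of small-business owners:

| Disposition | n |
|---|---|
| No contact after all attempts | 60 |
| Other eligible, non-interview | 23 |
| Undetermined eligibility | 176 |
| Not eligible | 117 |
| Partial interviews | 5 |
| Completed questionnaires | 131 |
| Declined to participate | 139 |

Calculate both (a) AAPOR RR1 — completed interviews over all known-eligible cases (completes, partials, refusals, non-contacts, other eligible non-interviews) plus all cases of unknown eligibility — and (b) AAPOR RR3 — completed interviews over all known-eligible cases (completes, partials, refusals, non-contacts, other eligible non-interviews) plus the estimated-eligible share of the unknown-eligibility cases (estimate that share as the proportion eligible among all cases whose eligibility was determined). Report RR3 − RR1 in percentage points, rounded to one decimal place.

2.2

Top → 131
Denom → 131 + 5 + 139 + 60 + 23 + 176 = 534
RR1 = 131 / 534 = 0.2453
Known eligible → 131 + 5 + 139 + 60 + 23 = 358
e = 358 / (358 + 117) = 358 / 475 = 0.7537
e × U → 0.7537 × 176 = 132.65
Denom → 358 + 132.65 = 490.65
RR3 = 131 / 490.65 = 0.2670
Difference = 26.70 − 24.53 = 2.17 percentage points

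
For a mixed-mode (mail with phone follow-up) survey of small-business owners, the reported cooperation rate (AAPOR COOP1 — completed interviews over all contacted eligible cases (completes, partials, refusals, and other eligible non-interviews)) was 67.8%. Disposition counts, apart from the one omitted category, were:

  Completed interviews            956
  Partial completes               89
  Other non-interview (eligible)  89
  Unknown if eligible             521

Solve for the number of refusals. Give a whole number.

276

COOP1 = 956 / D = 0.678
D = 956 / 0.678 = 1410.0
Other denominator terms total 1134
refusals = 1410.0 − 1134 ≈ 276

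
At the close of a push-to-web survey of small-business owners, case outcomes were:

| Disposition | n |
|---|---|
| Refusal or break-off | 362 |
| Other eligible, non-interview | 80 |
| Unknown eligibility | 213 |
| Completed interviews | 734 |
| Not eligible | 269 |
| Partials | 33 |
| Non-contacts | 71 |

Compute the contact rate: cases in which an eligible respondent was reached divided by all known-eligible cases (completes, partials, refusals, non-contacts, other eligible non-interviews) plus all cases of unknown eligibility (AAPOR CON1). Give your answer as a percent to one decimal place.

81.0%

Numerator = 734 + 33 + 362 + 80 = 1209
Base = 734 + 33 + 362 + 71 + 80 + 213 = 1493
CON1 = 1209 / 1493 = 0.8098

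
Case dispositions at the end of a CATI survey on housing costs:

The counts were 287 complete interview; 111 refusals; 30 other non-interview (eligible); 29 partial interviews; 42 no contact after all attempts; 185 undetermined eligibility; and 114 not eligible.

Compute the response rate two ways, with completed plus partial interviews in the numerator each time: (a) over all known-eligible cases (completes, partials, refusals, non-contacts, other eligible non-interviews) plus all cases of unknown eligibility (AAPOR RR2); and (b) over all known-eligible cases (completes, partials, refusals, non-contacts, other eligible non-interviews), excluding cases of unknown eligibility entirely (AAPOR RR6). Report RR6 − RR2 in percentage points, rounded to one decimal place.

17.1

Numerator = 287 + 29 = 316
Denominator = 287 + 29 + 111 + 42 + 30 + 185 = 684
RR2 = 316 / 684 = 0.4620
Denominator = 287 + 29 + 111 + 42 + 30 = 499
RR6 = 316 / 499 = 0.6333
Difference = 63.33 − 46.20 = 17.13 percentage points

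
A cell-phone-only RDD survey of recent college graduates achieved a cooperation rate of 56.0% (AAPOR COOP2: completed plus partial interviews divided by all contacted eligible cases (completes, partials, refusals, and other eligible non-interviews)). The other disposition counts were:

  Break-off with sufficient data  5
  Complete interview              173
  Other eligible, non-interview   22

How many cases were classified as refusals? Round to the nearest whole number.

118

Top: 173 + 5 = 178
COOP2 = 178 / D = 0.560
D = 178 / 0.560 = 317.9
Rest of base = 200
refusals = 317.9 − 200 ≈ 118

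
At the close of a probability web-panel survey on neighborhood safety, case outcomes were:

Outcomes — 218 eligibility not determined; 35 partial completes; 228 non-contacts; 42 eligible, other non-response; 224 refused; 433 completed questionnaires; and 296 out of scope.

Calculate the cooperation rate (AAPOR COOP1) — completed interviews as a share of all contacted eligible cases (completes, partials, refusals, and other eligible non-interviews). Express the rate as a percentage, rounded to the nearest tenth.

59.0%

Numerator: 433
Denom: 433 + 35 + 224 + 42 = 734
COOP1 = 433 / 734 = 0.5899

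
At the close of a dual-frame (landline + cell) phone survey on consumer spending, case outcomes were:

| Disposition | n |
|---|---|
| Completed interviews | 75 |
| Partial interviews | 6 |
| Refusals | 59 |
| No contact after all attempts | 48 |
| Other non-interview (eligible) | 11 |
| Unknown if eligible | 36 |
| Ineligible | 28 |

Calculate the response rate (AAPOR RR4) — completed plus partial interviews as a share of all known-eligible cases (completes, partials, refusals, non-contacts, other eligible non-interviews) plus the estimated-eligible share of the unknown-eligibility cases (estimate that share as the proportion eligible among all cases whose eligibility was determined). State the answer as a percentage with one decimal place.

Numerator: 75 + 6 = 81
Eligible (known): 75 + 6 + 59 + 48 + 11 = 199
e = 199 / (199 + 28) = 199 / 227 = 0.8767
Estimated eligible among unknowns: 0.8767 × 36 = 31.56
Denom: 199 + 31.56 = 230.56
RR4 = 81 / 230.56 = 0.3513

35.1%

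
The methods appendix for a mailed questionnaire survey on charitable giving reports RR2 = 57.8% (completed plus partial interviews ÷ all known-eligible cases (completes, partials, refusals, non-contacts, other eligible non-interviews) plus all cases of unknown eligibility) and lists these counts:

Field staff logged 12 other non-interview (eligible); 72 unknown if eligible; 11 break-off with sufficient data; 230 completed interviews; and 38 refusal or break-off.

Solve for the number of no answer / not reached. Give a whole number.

Top = 230 + 11 = 241
RR2 = 241 / D = 0.578
D = 241 / 0.578 = 417.0
Other denominator terms total 363
no answer / not reached = 417.0 − 363 ≈ 54

54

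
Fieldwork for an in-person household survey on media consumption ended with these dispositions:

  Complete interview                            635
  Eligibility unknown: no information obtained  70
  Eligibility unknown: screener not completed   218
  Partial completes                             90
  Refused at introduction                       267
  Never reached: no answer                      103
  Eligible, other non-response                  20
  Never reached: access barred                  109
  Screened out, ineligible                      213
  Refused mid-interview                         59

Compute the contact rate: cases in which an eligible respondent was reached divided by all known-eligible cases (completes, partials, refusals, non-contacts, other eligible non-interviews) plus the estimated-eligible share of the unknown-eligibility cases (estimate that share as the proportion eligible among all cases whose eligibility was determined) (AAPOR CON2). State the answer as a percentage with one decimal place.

Refusal or break-off = 267 + 59 = 326
No contact after all attempts = 103 + 109 = 212
Unknown eligibility = 218 + 70 = 288
Numerator = 635 + 90 + 326 + 20 = 1071
Eligible (known) = 635 + 90 + 326 + 212 + 20 = 1283
e = 1283 / (1283 + 213) = 1283 / 1496 = 0.8576
e × U = 0.8576 × 288 = 246.99
Denom = 1283 + 246.99 = 1529.99
CON2 = 1071 / 1529.99 = 0.7000

70.0%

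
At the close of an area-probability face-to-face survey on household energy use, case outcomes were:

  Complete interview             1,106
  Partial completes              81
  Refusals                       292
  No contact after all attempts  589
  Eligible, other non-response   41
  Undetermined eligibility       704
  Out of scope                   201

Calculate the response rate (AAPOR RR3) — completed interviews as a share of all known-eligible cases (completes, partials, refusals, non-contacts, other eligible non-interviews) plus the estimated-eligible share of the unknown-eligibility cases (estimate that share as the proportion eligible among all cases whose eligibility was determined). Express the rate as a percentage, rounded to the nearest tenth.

Num = 1106
Eligible (known) = 1106 + 81 + 292 + 589 + 41 = 2109
e = 2109 / (2109 + 201) = 2109 / 2310 = 0.9130
Eligible share of unknowns = 0.9130 × 704 = 642.75
Denominator = 2109 + 642.75 = 2751.75
RR3 = 1106 / 2751.75 = 0.4019

40.2%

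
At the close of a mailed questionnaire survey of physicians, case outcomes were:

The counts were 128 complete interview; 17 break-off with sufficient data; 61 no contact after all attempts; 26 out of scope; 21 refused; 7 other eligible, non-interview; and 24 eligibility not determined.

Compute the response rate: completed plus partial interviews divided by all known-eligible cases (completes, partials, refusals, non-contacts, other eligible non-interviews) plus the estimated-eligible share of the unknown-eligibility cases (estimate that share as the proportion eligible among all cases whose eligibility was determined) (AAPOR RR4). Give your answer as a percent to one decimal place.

Top → 128 + 17 = 145
Eligible (known) → 128 + 17 + 21 + 61 + 7 = 234
e = 234 / (234 + 26) = 234 / 260 = 0.9000
e × U → 0.9000 × 24 = 21.60
Denom → 234 + 21.60 = 255.60
RR4 = 145 / 255.60 = 0.5673

56.7%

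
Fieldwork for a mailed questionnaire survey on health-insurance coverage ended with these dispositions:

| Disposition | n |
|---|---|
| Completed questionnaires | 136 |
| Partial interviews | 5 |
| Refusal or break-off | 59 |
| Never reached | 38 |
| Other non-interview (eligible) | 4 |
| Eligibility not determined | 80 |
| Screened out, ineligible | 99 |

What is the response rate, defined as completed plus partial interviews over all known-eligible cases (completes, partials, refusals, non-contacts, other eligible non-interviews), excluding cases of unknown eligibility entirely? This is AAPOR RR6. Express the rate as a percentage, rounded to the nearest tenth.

Num → 136 + 5 = 141
Denom → 136 + 5 + 59 + 38 + 4 = 242
RR6 = 141 / 242 = 0.5826

58.3%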